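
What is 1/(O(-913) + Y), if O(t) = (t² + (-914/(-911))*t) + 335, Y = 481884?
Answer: 911/1197848386 ≈ 7.6053e-7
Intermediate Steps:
O(t) = 335 + t² + 914*t/911 (O(t) = (t² + (-914*(-1/911))*t) + 335 = (t² + 914*t/911) + 335 = 335 + t² + 914*t/911)
1/(O(-913) + Y) = 1/((335 + (-913)² + (914/911)*(-913)) + 481884) = 1/((335 + 833569 - 834482/911) + 481884) = 1/(758852062/911 + 481884) = 1/(1197848386/911) = 911/1197848386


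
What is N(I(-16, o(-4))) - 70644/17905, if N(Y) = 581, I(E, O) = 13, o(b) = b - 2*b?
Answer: 10332161/17905 ≈ 577.05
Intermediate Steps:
o(b) = -b
N(I(-16, o(-4))) - 70644/17905 = 581 - 70644/17905 = 10332161/17905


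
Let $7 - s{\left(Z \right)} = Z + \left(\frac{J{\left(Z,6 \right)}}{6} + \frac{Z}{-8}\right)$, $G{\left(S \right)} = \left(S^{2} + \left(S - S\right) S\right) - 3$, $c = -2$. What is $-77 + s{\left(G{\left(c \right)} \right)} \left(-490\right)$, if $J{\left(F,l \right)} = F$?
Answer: $- \frac{35959}{12} \approx -2996.6$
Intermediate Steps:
$G{\left(S \right)} = -3 + S^{2}$ ($G{\left(S \right)} = \left(S^{2} + 0 S\right) - 3 = \left(S^{2} + 0\right) - 3 = S^{2} - 3 = -3 + S^{2}$)
$s{\left(Z \right)} = 7 - \frac{25 Z}{24}$ ($s{\left(Z \right)} = 7 - \left(Z + \left(\frac{Z}{6} + \frac{Z}{-8}\right)\right) = 7 - \left(Z + \left(Z \frac{1}{6} + Z \left(- \frac{1}{8}\right)\right)\right) = 7 - \left(Z + \left(\frac{Z}{6} - \frac{Z}{8}\right)\right) = 7 - \left(Z + \frac{Z}{24}\right) = 7 - \frac{25 Z}{24}$)
$-77 + s{\left(G{\left(c \right)} \right)} \left(-490\right) = -77 + \left(7 - \frac{25 \left(-3 + \left(-2\right)^{2}\right)}{24}\right) \left(-490\right) = -77 + \left(7 - \frac{25 \left(-3 + 4\right)}{24}\right) \left(-490\right) = -77 + \left(7 - \frac{25}{24}\right) \left(-490\right) = -77 + \frac{143}{24} \left(-490\right) = -77 - \frac{35035}{12} = - \frac{35959}{12}$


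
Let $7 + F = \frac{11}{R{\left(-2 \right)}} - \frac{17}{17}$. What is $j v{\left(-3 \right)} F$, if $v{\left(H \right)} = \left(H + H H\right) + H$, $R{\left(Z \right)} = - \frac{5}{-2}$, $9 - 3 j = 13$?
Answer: $\frac{72}{5} \approx 14.4$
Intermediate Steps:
$j = - \frac{4}{3}$ ($j = 3 - \frac{13}{3} = - \frac{4}{3} \approx -1.3333$)
$R{\left(Z \right)} = \frac{5}{2}$ ($R{\left(Z \right)} = \left(-5\right) \left(- \frac{1}{2}\right) = \frac{5}{2}$)
$v{\left(H \right)} = H^{2} + 2 H$ ($v{\left(H \right)} = \left(H + H^{2}\right) + H = H^{2} + 2 H$)
$F = - \frac{18}{5}$ ($F = -7 + \left(\frac{11}{\frac{5}{2}} - \frac{17}{17}\right) = -7 + \left(11 \cdot \frac{2}{5} - 1\right) = -7 + \left(\frac{22}{5} - 1\right) = -7 + \frac{17}{5} = - \frac{18}{5} \approx -3.6$)
$j v{\left(-3 \right)} F = - \frac{4 \left(- 3 \left(2 - 3\right)\right)}{3} \left(- \frac{18}{5}\right) = - \frac{4 \left(\left(-3\right) \left(-1\right)\right)}{3} \left(- \frac{18}{5}\right) = \left(- \frac{4}{3}\right) 3 \left(- \frac{18}{5}\right) = \left(-4\right) \left(- \frac{18}{5}\right) = \frac{72}{5}$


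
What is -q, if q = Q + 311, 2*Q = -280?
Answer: -171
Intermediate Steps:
Q = -140 (Q = (½)*(-280) = -140)
q = 171 (q = -140 + 311 = 171)
-q = -1*171 = -171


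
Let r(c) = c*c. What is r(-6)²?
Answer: 1296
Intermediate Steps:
r(c) = c²
r(-6)² = ((-6)²)² = 36² = 1296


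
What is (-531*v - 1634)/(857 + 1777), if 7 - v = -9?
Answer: -5065/1317 ≈ -3.8459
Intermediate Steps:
v = 16 (v = 7 - 1*(-9) = 7 + 9 = 16)
(-531*v - 1634)/(857 + 1777) = (-531*16 - 1634)/(857 + 1777) = (-8496 - 1634)/2634 = -10130*1/2634 = -5065/1317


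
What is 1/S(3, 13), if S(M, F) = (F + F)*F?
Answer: 1/338 ≈ 0.0029586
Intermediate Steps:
S(M, F) = 2*F² (S(M, F) = (2*F)*F = 2*F²)
1/S(3, 13) = 1/(2*13²) = 1/(2*169) = 1/338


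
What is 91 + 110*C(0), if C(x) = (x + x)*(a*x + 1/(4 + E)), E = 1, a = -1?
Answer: 91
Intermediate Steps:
C(x) = 2*x*(⅕ - x) (C(x) = (x + x)*(-x + 1/(4 + 1)) = (2*x)*(-x + 1/5) = (2*x)*(-x + ⅕) = (2*x)*(⅕ - x) = 2*x*(⅕ - x))
91 + 110*C(0) = 91 + 110*((⅖)*0*(1 - 5*0)) = 91 + 110*((⅖)*0*(1 + 0)) = 91 + 110*((⅖)*0*1) = 91 + 110*0 = 91 + 0 = 91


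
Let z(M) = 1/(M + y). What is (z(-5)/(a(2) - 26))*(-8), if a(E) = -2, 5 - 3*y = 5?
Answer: -2/35 ≈ -0.057143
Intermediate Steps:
y = 0 (y = 5/3 - ⅓*5 = 5/3 - 5/3 = 0)
z(M) = 1/M (z(M) = 1/(M + 0) = 1/M)
(z(-5)/(a(2) - 26))*(-8) = (1/(-2 - 26*(-5)))*(-8) = (-⅕/(-28))*(-8) = -1/28*(-⅕)*(-8) = (1/140)*(-8) = -2/35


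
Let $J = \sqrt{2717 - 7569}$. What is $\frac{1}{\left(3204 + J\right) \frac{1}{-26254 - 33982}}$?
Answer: $- \frac{48249036}{2567617} + \frac{30118 i \sqrt{1213}}{2567617} \approx -18.791 + 0.40853 i$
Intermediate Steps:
$J = 2 i \sqrt{1213}$ ($J = \sqrt{-4852} = 2 i \sqrt{1213} \approx 69.656 i$)
$\frac{1}{\left(3204 + J\right) \frac{1}{-26254 - 33982}} = \frac{1}{\left(3204 + 2 i \sqrt{1213}\right) \frac{1}{-26254 - 33982}} = \frac{1}{\left(3204 + 2 i \sqrt{1213}\right) \frac{1}{-60236}} = \frac{1}{\left(3204 + 2 i \sqrt{1213}\right) \left(- \frac{1}{60236}\right)} = \frac{1}{- \frac{801}{15059} - \frac{i \sqrt{1213}}{30118}}$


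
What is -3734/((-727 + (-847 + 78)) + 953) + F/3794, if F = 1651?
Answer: 15063289/2060142 ≈ 7.3118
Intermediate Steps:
-3734/((-727 + (-847 + 78)) + 953) + F/3794 = -3734/((-727 + (-847 + 78)) + 953) + 1651/3794 = -3734/((-727 - 769) + 953) + 1651*(1/3794) = -3734/(-1496 + 953) + 1651/3794 = -3734/(-543) + 1651/3794 = -3734*(-1/543) + 1651/3794 = 3734/543 + 1651/3794 = 15063289/2060142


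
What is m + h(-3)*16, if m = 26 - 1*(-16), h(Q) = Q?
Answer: -6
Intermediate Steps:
m = 42 (m = 26 + 16 = 42)
m + h(-3)*16 = 42 - 3*16 = 42 - 48 = -6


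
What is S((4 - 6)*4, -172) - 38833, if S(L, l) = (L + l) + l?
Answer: -39185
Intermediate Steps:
S(L, l) = L + 2*l
S((4 - 6)*4, -172) - 38833 = ((4 - 6)*4 + 2*(-172)) - 38833 = (-2*4 - 344) - 38833 = (-8 - 344) - 38833 = -352 - 38833 = -39185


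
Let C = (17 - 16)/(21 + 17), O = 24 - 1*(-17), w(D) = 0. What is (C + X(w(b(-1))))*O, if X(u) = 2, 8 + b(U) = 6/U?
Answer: 3157/38 ≈ 83.079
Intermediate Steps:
b(U) = -8 + 6/U
O = 41 (O = 24 + 17 = 41)
C = 1/38 ≈ 0.026316
(C + X(w(b(-1))))*O = (1/38 + 2)*41 = (77/38)*41 = 3157/38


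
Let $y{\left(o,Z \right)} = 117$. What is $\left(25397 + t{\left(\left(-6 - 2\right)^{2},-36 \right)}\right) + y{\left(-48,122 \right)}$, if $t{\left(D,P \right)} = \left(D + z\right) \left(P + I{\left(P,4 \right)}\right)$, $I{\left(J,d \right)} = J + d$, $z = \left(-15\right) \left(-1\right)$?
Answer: $20142$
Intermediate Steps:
$z = 15$
$t{\left(D,P \right)} = \left(4 + 2 P\right) \left(15 + D\right)$ ($t{\left(D,P \right)} = \left(D + 15\right) \left(P + \left(P + 4\right)\right) = \left(15 + D\right) \left(P + \left(4 + P\right)\right) = \left(15 + D\right) \left(4 + 2 P\right) = \left(4 + 2 P\right) \left(15 + D\right)$)
$\left(25397 + t{\left(\left(-6 - 2\right)^{2},-36 \right)}\right) + y{\left(-48,122 \right)} = \left(25397 + \left(60 + 30 \left(-36\right) + \left(-6 - 2\right)^{2} \left(-36\right) + \left(-6 - 2\right)^{2} \left(4 - 36\right)\right)\right) + 117 = \left(25397 + \left(60 - 1080 + \left(-8\right)^{2} \left(-36\right) + \left(-8\right)^{2} \left(-32\right)\right)\right) + 117 = \left(25397 + \left(60 - 1080 + 64 \left(-36\right) + 64 \left(-32\right)\right)\right) + 117 = \left(25397 - 5372\right) + 117 = 20025 + 117 = 20142$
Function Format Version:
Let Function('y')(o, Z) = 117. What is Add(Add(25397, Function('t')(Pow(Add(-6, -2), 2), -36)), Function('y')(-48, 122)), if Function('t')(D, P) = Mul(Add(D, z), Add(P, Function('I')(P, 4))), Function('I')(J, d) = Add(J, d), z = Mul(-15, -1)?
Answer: 20142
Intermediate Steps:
z = 15
Function('t')(D, P) = Mul(Add(4, Mul(2, P)), Add(15, D)) (Function('t')(D, P) = Mul(Add(D, 15), Add(P, Add(P, 4))) = Mul(Add(15, D), Add(P, Add(4, P))) = Mul(Add(15, D), Add(4, Mul(2, P))) = Mul(Add(4, Mul(2, P)), Add(15, D)))
Add(Add(25397, Function('t')(Pow(Add(-6, -2), 2), -36)), Function('y')(-48, 122)) = Add(Add(25397, Add(60, Mul(30, -36), Mul(Pow(Add(-6, -2), 2), -36), Mul(Pow(Add(-6, -2), 2), Add(4, -36)))), 117) = Add(Add(25397, Add(60, -1080, Mul(Pow(-8, 2), -36), Mul(Pow(-8, 2), -32))), 117) = Add(Add(25397, Add(60, -1080, Mul(64, -36), Mul(64, -32))), 117) = Add(Add(25397, Add(60, -1080, -2304, -2048)), 117) = Add(Add(25397, -5372), 117) = Add(20025, 117) = 20142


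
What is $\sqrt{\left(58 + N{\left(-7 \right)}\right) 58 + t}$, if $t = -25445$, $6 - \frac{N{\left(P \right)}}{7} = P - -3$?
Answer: $i \sqrt{18021} \approx 134.24 i$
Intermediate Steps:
$N{\left(P \right)} = 21 - 7 P$ ($N{\left(P \right)} = 42 - 7 \left(P - -3\right) = 42 - 7 \left(P + 3\right) = 42 - 7 \left(3 + P\right) = 42 - \left(21 + 7 P\right) = 21 - 7 P$)
$\sqrt{\left(58 + N{\left(-7 \right)}\right) 58 + t} = \sqrt{\left(58 + \left(21 - -49\right)\right) 58 - 25445} = \sqrt{\left(58 + \left(21 + 49\right)\right) 58 - 25445} = \sqrt{\left(58 + 70\right) 58 - 25445} = \sqrt{128 \cdot 58 - 25445} = \sqrt{7424 - 25445} = \sqrt{-18021} = i \sqrt{18021}$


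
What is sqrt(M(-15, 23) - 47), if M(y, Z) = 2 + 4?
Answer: I*sqrt(41) ≈ 6.4031*I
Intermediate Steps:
M(y, Z) = 6
sqrt(M(-15, 23) - 47) = sqrt(6 - 47) = sqrt(-41) = I*sqrt(41)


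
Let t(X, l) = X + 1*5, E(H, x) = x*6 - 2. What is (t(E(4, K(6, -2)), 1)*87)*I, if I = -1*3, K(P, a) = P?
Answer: -10179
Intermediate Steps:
I = -3
E(H, x) = -2 + 6*x (E(H, x) = 6*x - 2 = -2 + 6*x)
t(X, l) = 5 + X (t(X, l) = X + 5 = 5 + X)
(t(E(4, K(6, -2)), 1)*87)*I = ((5 + (-2 + 6*6))*87)*(-3) = ((5 + (-2 + 36))*87)*(-3) = ((5 + 34)*87)*(-3) = (39*87)*(-3) = 3393*(-3) = -10179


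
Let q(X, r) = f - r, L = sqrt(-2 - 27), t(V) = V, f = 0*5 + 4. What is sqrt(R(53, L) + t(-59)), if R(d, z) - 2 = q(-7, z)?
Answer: sqrt(-53 - I*sqrt(29)) ≈ 0.36938 - 7.2895*I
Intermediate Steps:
f = 4 (f = 0 + 4 = 4)
L = I*sqrt(29) (L = sqrt(-29) = I*sqrt(29) ≈ 5.3852*I)
q(X, r) = 4 - r
R(d, z) = 6 - z (R(d, z) = 2 + (4 - z) = 6 - z)
sqrt(R(53, L) + t(-59)) = sqrt((6 - I*sqrt(29)) - 59) = sqrt(-53 - I*sqrt(29))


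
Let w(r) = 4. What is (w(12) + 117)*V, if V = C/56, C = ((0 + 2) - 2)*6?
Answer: 0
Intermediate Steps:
C = 0 (C = (2 - 2)*6 = 0*6 = 0)
V = 0 (V = 0/56 = 0*(1/56) = 0)
(w(12) + 117)*V = (4 + 117)*0 = 121*0 = 0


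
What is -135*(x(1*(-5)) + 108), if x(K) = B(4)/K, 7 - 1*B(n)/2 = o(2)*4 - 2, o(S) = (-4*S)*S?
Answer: -10638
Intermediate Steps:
o(S) = -4*S²
B(n) = 146 (B(n) = 14 - 2*(-4*2²*4 - 2) = 14 - 2*(-4*4*4 - 2) = 14 - 2*(-16*4 - 2) = 14 - 2*(-64 - 2) = 14 - 2*(-66) = 14 + 132 = 146)
x(K) = 146/K
-135*(x(1*(-5)) + 108) = -135*(146/((1*(-5))) + 108) = -135*(146/(-5) + 108) = -135*(146*(-⅕) + 108) = -135*(-146/5 + 108) = -135*394/5 = -10638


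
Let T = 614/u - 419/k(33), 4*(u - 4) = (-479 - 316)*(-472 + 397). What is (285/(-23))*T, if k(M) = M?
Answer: 124542655/794167 ≈ 156.82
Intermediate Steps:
u = 59641/4 (u = 4 + ((-479 - 316)*(-472 + 397))/4 = 4 + (-795*(-75))/4 = 4 + (¼)*59625 = 4 + 59625/4 = 59641/4 ≈ 14910.)
T = -24908531/1968153 (T = 614/(59641/4) - 419/33 = 614*(4/59641) - 419*1/33 = 2456/59641 - 419/33 = -24908531/1968153 ≈ -12.656)
(285/(-23))*T = (285/(-23))*(-24908531/1968153) = (285*(-1/23))*(-24908531/1968153) = -285/23*(-24908531/1968153) = 124542655/794167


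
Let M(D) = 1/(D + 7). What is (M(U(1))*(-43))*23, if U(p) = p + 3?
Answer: -989/11 ≈ -89.909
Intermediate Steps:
U(p) = 3 + p
M(D) = 1/(7 + D)
(M(U(1))*(-43))*23 = (-43/(7 + (3 + 1)))*23 = (-43/(7 + 4))*23 = (-43/11)*23 = ((1/11)*(-43))*23 = -43/11*23 = -989/11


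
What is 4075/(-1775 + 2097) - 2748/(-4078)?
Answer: 8751353/656558 ≈ 13.329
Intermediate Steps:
4075/(-1775 + 2097) - 2748/(-4078) = 4075/322 - 2748*(-1/4078) = 4075*(1/322) + 1374/2039 = 4075/322 + 1374/2039 = 8751353/656558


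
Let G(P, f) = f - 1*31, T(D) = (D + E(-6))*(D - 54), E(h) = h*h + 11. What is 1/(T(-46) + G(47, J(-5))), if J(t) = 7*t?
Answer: -1/166 ≈ -0.0060241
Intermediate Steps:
E(h) = 11 + h² (E(h) = h² + 11 = 11 + h²)
T(D) = (-54 + D)*(47 + D) (T(D) = (D + (11 + (-6)²))*(D - 54) = (D + (11 + 36))*(-54 + D) = (D + 47)*(-54 + D) = (47 + D)*(-54 + D) = (-54 + D)*(47 + D))
G(P, f) = -31 + f (G(P, f) = f - 31 = -31 + f)
1/(T(-46) + G(47, J(-5))) = 1/((-2538 + (-46)² - 7*(-46)) + (-31 + 7*(-5))) = 1/((-2538 + 2116 + 322) + (-31 - 35)) = 1/(-100 - 66) = 1/(-166) = -1/166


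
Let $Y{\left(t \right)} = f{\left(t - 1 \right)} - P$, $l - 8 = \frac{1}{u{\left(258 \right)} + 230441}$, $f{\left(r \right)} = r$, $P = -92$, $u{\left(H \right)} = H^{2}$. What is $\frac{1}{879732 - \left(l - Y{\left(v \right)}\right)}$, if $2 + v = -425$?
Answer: $\frac{297005}{261182632939} \approx 1.1372 \cdot 10^{-6}$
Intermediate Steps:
$v = -427$ ($v = -2 - 425 = -427$)
$l = \frac{2376041}{297005}$ ($l = 8 + \frac{1}{258^{2} + 230441} = 8 + \frac{1}{66564 + 230441} = 8 + \frac{1}{297005} = \frac{2376041}{297005} \approx 8.0$)
$Y{\left(t \right)} = 91 + t$ ($Y{\left(t \right)} = \left(t - 1\right) - -92 = \left(t - 1\right) + 92 = \left(-1 + t\right) + 92 = 91 + t$)
$\frac{1}{879732 - \left(l - Y{\left(v \right)}\right)} = \frac{1}{879732 + \left(\left(91 - 427\right) - \frac{2376041}{297005}\right)} = \frac{1}{879732 - \frac{102169721}{297005}} = \frac{1}{\frac{261182632939}{297005}} = \frac{297005}{261182632939}$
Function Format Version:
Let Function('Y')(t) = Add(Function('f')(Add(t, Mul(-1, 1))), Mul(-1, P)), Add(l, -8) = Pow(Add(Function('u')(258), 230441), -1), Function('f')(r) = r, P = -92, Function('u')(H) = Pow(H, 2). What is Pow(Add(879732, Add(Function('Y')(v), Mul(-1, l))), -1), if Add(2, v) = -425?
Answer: Rational(297005, 261182632939) ≈ 1.1372e-6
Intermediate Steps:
v = -427 (v = Add(-2, -425) = -427)
l = Rational(2376041, 297005) (l = Add(8, Pow(Add(Pow(258, 2), 230441), -1)) = Add(8, Pow(Add(66564, 230441), -1)) = Add(8, Pow(297005, -1)) = Add(8, Rational(1, 297005)) = Rational(2376041, 297005) ≈ 8.0000)
Function('Y')(t) = Add(91, t) (Function('Y')(t) = Add(Add(t, Mul(-1, 1)), Mul(-1, -92)) = Add(Add(t, -1), 92) = Add(Add(-1, t), 92) = Add(91, t))
Pow(Add(879732, Add(Function('Y')(v), Mul(-1, l))), -1) = Pow(Add(879732, Add(Add(91, -427), Mul(-1, Rational(2376041, 297005)))), -1) = Pow(Add(879732, Add(-336, Rational(-2376041, 297005))), -1) = Pow(Add(879732, Rational(-102169721, 297005)), -1) = Pow(Rational(261182632939, 297005), -1) = Rational(297005, 261182632939)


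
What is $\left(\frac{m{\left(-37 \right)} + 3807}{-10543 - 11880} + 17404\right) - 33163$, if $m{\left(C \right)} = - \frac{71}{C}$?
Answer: $- \frac{769094767}{48803} \approx -15759.0$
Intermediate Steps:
$\left(\frac{m{\left(-37 \right)} + 3807}{-10543 - 11880} + 17404\right) - 33163 = \left(\frac{- \frac{71}{-37} + 3807}{-10543 - 11880} + 17404\right) - 33163 = \left(\frac{\left(-71\right) \left(- \frac{1}{37}\right) + 3807}{-22423} + 17404\right) - 33163 = \left(\left(\frac{71}{37} + 3807\right) \left(- \frac{1}{22423}\right) + 17404\right) - 33163 = \left(\frac{140930}{37} \left(- \frac{1}{22423}\right) + 17404\right) - 33163 = \left(- \frac{8290}{48803} + 17404\right) - 33163 = \frac{849359122}{48803} - 33163 = - \frac{769094767}{48803}$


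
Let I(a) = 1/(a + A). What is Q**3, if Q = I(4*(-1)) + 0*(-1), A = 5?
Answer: 1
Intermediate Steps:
I(a) = 1/(5 + a) (I(a) = 1/(a + 5) = 1/(5 + a))
Q = 1 (Q = 1/(5 + 4*(-1)) + 0*(-1) = 1/(5 - 4) + 0 = 1/1 + 0 = 1 + 0 = 1)
Q**3 = 1**3 = 1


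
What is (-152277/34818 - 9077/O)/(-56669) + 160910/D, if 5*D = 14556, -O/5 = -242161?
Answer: 80087729321797803724/1448953275112464765 ≈ 55.273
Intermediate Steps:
O = 1210805 (O = -5*(-242161) = 1210805)
D = 14556/5 (D = (⅕)*14556 = 14556/5 ≈ 2911.2)
(-152277/34818 - 9077/O)/(-56669) + 160910/D = (-152277/34818 - 9077/1210805)/(-56669) + 160910/(14556/5) = (-152277*1/34818 - 9077*1/1210805)*(-1/56669) + 160910*(5/14556) = (-50759/11606 - 9077/1210805)*(-1/56669) + 402275/7278 = -61564598657/14052602830*(-1/56669) + 402275/7278 = 61564598657/796346949773270 + 402275/7278 = 80087729321797803724/1448953275112464765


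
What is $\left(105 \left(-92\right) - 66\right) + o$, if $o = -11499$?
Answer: $-21225$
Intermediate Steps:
$\left(105 \left(-92\right) - 66\right) + o = \left(105 \left(-92\right) - 66\right) - 11499 = \left(-9660 - 66\right) - 11499 = -9726 - 11499 = -21225$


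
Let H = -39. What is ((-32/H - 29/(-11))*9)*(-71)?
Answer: -315879/143 ≈ -2208.9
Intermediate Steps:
((-32/H - 29/(-11))*9)*(-71) = ((-32/(-39) - 29/(-11))*9)*(-71) = ((-32*(-1/39) - 29*(-1/11))*9)*(-71) = ((32/39 + 29/11)*9)*(-71) = ((1483/429)*9)*(-71) = (4449/143)*(-71) = -315879/143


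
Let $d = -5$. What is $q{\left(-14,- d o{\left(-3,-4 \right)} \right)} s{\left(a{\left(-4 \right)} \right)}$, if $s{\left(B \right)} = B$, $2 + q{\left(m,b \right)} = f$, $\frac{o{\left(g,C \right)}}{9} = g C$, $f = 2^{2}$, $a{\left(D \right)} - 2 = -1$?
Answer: $2$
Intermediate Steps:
$a{\left(D \right)} = 1$ ($a{\left(D \right)} = 2 - 1 = 1$)
$f = 4$
$o{\left(g,C \right)} = 9 C g$ ($o{\left(g,C \right)} = 9 g C = 9 C g$)
$q{\left(m,b \right)} = 2$ ($q{\left(m,b \right)} = -2 + 4 = 2$)
$q{\left(-14,- d o{\left(-3,-4 \right)} \right)} s{\left(a{\left(-4 \right)} \right)} = 2 \cdot 1 = 2$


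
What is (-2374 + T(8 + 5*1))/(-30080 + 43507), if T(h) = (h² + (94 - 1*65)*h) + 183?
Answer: -1645/13427 ≈ -0.12251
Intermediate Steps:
T(h) = 183 + h² + 29*h (T(h) = (h² + (94 - 65)*h) + 183 = (h² + 29*h) + 183 = 183 + h² + 29*h)
(-2374 + T(8 + 5*1))/(-30080 + 43507) = (-2374 + (183 + (8 + 5*1)² + 29*(8 + 5*1)))/(-30080 + 43507) = (-2374 + (183 + (8 + 5)² + 29*(8 + 5)))/13427 = (-2374 + (183 + 13² + 29*13))*(1/13427) = (-2374 + (183 + 169 + 377))*(1/13427) = (-2374 + 729)*(1/13427) = -1645*1/13427 = -1645/13427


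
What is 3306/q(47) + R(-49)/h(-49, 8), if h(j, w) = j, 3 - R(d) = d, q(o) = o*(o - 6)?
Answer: 61790/94423 ≈ 0.65440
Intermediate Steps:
q(o) = o*(-6 + o)
R(d) = 3 - d
3306/q(47) + R(-49)/h(-49, 8) = 3306/((47*(-6 + 47))) + (3 - 1*(-49))/(-49) = 3306/((47*41)) + (3 + 49)*(-1/49) = 3306/1927 + 52*(-1/49) = 3306*(1/1927) - 52/49 = 3306/1927 - 52/49 = 61790/94423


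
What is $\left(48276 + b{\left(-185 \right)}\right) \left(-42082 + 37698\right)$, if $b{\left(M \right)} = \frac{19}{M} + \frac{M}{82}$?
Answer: $- \frac{1605226012304}{7585} \approx -2.1163 \cdot 10^{8}$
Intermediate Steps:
$b{\left(M \right)} = \frac{19}{M} + \frac{M}{82}$ ($b{\left(M \right)} = \frac{19}{M} + M \frac{1}{82} = \frac{19}{M} + \frac{M}{82}$)
$\left(48276 + b{\left(-185 \right)}\right) \left(-42082 + 37698\right) = \left(48276 + \left(\frac{19}{-185} + \frac{1}{82} \left(-185\right)\right)\right) \left(-42082 + 37698\right) = \left(48276 + \left(19 \left(- \frac{1}{185}\right) - \frac{185}{82}\right)\right) \left(-4384\right) = \left(48276 - \frac{35783}{15170}\right) \left(-4384\right) = \frac{732311137}{15170} \left(-4384\right) = - \frac{1605226012304}{7585}$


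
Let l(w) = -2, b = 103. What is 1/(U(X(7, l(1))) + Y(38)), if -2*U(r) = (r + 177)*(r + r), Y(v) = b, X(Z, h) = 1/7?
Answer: 49/3807 ≈ 0.012871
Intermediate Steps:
X(Z, h) = ⅐
Y(v) = 103
U(r) = -r*(177 + r) (U(r) = -(r + 177)*(r + r)/2 = -(177 + r)*2*r/2 = -r*(177 + r))
1/(U(X(7, l(1))) + Y(38)) = 1/(-1*⅐*(177 + ⅐) + 103) = 1/(-1*⅐*1240/7 + 103) = 1/(-1240/49 + 103) = 1/(3807/49) = 49/3807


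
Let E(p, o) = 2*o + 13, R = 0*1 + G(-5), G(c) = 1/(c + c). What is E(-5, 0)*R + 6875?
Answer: 68737/10 ≈ 6873.7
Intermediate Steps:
G(c) = 1/(2*c)
R = -1/10 (R = 0*1 + (1/2)/(-5) = 0 + (1/2)*(-1/5) = 0 - 1/10 = -1/10 ≈ -0.10000)
E(p, o) = 13 + 2*o
E(-5, 0)*R + 6875 = (13 + 2*0)*(-1/10) + 6875 = (13 + 0)*(-1/10) + 6875 = 13*(-1/10) + 6875 = -13/10 + 6875 = 68737/10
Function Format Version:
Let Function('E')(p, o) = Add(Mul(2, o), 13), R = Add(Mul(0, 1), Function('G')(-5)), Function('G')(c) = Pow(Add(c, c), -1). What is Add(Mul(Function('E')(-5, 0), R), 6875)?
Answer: Rational(68737, 10) ≈ 6873.7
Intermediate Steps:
Function('G')(c) = Mul(Rational(1, 2), Pow(c, -1)) (Function('G')(c) = Pow(Mul(2, c), -1) = Mul(Rational(1, 2), Pow(c, -1)))
R = Rational(-1, 10) (R = Add(Mul(0, 1), Mul(Rational(1, 2), Pow(-5, -1))) = Add(0, Mul(Rational(1, 2), Rational(-1, 5))) = Add(0, Rational(-1, 10)) = Rational(-1, 10) ≈ -0.10000)
Function('E')(p, o) = Add(13, Mul(2, o))
Add(Mul(Function('E')(-5, 0), R), 6875) = Add(Mul(Add(13, Mul(2, 0)), Rational(-1, 10)), 6875) = Add(Mul(Add(13, 0), Rational(-1, 10)), 6875) = Add(Mul(13, Rational(-1, 10)), 6875) = Add(Rational(-13, 10), 6875) = Rational(68737, 10)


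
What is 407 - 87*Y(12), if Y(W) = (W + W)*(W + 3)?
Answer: -30913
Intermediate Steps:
Y(W) = 2*W*(3 + W) (Y(W) = (2*W)*(3 + W) = 2*W*(3 + W))
407 - 87*Y(12) = 407 - 174*12*(3 + 12) = 407 - 174*12*15 = 407 - 87*360 = 407 - 31320 = -30913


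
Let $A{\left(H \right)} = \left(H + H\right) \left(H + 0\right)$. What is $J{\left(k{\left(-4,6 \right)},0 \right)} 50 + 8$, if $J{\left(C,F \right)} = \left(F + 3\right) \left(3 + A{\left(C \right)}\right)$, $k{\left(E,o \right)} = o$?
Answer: $11258$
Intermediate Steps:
$A{\left(H \right)} = 2 H^{2}$ ($A{\left(H \right)} = 2 H H = 2 H^{2}$)
$J{\left(C,F \right)} = \left(3 + F\right) \left(3 + 2 C^{2}\right)$ ($J{\left(C,F \right)} = \left(F + 3\right) \left(3 + 2 C^{2}\right) = \left(3 + F\right) \left(3 + 2 C^{2}\right)$)
$J{\left(k{\left(-4,6 \right)},0 \right)} 50 + 8 = \left(9 + 3 \cdot 0 + 6 \cdot 6^{2} + 2 \cdot 0 \cdot 6^{2}\right) 50 + 8 = \left(9 + 0 + 6 \cdot 36 + 2 \cdot 0 \cdot 36\right) 50 + 8 = \left(9 + 0 + 216 + 0\right) 50 + 8 = 225 \cdot 50 + 8 = 11250 + 8 = 11258$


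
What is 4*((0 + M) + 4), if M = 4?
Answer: 32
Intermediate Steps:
4*((0 + M) + 4) = 4*((0 + 4) + 4) = 4*(4 + 4) = 4*8 = 32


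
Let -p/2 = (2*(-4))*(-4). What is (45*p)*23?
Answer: -66240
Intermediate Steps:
p = -64 (p = -2*2*(-4)*(-4) = -(-16)*(-4) = -2*32 = -64)
(45*p)*23 = (45*(-64))*23 = -2880*23 = -66240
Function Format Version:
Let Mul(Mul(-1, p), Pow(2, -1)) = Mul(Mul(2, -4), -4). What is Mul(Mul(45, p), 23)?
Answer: -66240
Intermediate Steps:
p = -64 (p = Mul(-2, Mul(Mul(2, -4), -4)) = Mul(-2, Mul(-8, -4)) = Mul(-2, 32) = -64)
Mul(Mul(45, p), 23) = Mul(Mul(45, -64), 23) = Mul(-2880, 23) = -66240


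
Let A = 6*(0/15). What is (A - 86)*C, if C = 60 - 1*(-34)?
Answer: -8084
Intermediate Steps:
C = 94 (C = 60 + 34 = 94)
A = 0 (A = 6*(0*(1/15)) = 6*0 = 0)
(A - 86)*C = (0 - 86)*94 = -86*94 = -8084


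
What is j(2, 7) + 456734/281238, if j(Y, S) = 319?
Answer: 45085828/140619 ≈ 320.62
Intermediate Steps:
j(2, 7) + 456734/281238 = 319 + 456734/281238 = 319 + 456734*(1/281238) = 319 + 228367/140619 = 45085828/140619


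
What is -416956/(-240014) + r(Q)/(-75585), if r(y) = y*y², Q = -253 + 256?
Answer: 5251523147/3023576365 ≈ 1.7369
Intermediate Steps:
Q = 3
r(y) = y³
-416956/(-240014) + r(Q)/(-75585) = -416956/(-240014) + 3³/(-75585) = -416956*(-1/240014) + 27*(-1/75585) = 208478/120007 - 9/25195 = 5251523147/3023576365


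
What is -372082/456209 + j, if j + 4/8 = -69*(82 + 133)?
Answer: -13536921403/912418 ≈ -14836.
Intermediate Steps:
j = -29671/2 (j = -½ - 69*(82 + 133) = -½ - 69*215 = -½ - 14835 = -29671/2 ≈ -14836.)
-372082/456209 + j = -372082/456209 - 29671/2 = -13536921403/912418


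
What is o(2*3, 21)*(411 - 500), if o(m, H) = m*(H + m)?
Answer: -14418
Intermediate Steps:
o(2*3, 21)*(411 - 500) = ((2*3)*(21 + 2*3))*(411 - 500) = (6*(21 + 6))*(-89) = (6*27)*(-89) = 162*(-89) = -14418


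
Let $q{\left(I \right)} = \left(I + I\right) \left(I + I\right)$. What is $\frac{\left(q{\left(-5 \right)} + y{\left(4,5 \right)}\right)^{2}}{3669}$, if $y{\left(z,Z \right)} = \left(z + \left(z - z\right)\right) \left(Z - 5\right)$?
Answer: $\frac{10000}{3669} \approx 2.7255$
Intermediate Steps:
$q{\left(I \right)} = 4 I^{2}$ ($q{\left(I \right)} = 2 I 2 I = 4 I^{2}$)
$y{\left(z,Z \right)} = z \left(-5 + Z\right)$ ($y{\left(z,Z \right)} = \left(z + 0\right) \left(-5 + Z\right) = z \left(-5 + Z\right)$)
$\frac{\left(q{\left(-5 \right)} + y{\left(4,5 \right)}\right)^{2}}{3669} = \frac{\left(4 \left(-5\right)^{2} + 4 \left(-5 + 5\right)\right)^{2}}{3669} = \left(4 \cdot 25 + 4 \cdot 0\right)^{2} \cdot \frac{1}{3669} = \left(100 + 0\right)^{2} \cdot \frac{1}{3669} = 100^{2} \cdot \frac{1}{3669} = 10000 \cdot \frac{1}{3669} = \frac{10000}{3669}$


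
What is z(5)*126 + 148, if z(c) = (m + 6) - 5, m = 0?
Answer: 274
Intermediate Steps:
z(c) = 1 (z(c) = (0 + 6) - 5 = 6 - 5 = 1)
z(5)*126 + 148 = 1*126 + 148 = 126 + 148 = 274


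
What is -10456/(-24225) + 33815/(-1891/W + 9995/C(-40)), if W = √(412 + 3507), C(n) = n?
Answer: -3411873316849136/24921826529025 + 818485312*√3919/3086294307 ≈ -120.30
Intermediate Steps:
W = √3919 ≈ 62.602
-10456/(-24225) + 33815/(-1891/W + 9995/C(-40)) = -10456/(-24225) + 33815/(-1891*√3919/3919 + 9995/(-40)) = -10456*(-1/24225) + 33815/(-1891*√3919/3919 + 9995*(-1/40)) = 10456/24225 + 33815/(-1891*√3919/3919 - 1999/8) = 10456/24225 + 33815/(-1999/8 - 1891*√3919/3919)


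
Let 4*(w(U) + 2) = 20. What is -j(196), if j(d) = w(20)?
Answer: -3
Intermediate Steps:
w(U) = 3 (w(U) = -2 + (¼)*20 = -2 + 5 = 3)
j(d) = 3
-j(196) = -1*3 = -3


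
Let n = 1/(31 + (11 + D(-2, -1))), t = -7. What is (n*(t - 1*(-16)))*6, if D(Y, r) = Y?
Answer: 27/20 ≈ 1.3500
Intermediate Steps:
n = 1/40 (n = 1/(31 + (11 - 2)) = 1/(31 + 9) = 1/40 ≈ 0.025000)
(n*(t - 1*(-16)))*6 = ((-7 - 1*(-16))/40)*6 = ((-7 + 16)/40)*6 = ((1/40)*9)*6 = (9/40)*6 = 27/20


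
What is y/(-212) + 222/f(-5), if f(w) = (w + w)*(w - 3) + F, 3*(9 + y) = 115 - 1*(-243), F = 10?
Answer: 2063/1060 ≈ 1.9462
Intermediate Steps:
y = 331/3 (y = -9 + (115 - 1*(-243))/3 = -9 + (115 + 243)/3 = -9 + (1/3)*358 = -9 + 358/3 = 331/3 ≈ 110.33)
f(w) = 10 + 2*w*(-3 + w) (f(w) = (w + w)*(w - 3) + 10 = (2*w)*(-3 + w) + 10 = 2*w*(-3 + w) + 10 = 10 + 2*w*(-3 + w))
y/(-212) + 222/f(-5) = (331/3)/(-212) + 222/(10 - 6*(-5) + 2*(-5)**2) = (331/3)*(-1/212) + 222/(10 + 30 + 2*25) = -331/636 + 222/(10 + 30 + 50) = -331/636 + 222/90 = -331/636 + 222*(1/90) = -331/636 + 37/15 = 2063/1060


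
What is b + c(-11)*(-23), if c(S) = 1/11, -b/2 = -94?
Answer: 2045/11 ≈ 185.91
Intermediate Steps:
b = 188 (b = -2*(-94) = 188)
c(S) = 1/11
b + c(-11)*(-23) = 188 + (1/11)*(-23) = 188 - 23/11 = 2045/11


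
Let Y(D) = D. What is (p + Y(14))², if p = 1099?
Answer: 1238769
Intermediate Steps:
(p + Y(14))² = (1099 + 14)² = 1113² = 1238769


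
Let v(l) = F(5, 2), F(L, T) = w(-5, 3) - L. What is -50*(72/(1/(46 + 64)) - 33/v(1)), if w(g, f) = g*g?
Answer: -791835/2 ≈ -3.9592e+5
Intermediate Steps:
w(g, f) = g**2
F(L, T) = 25 - L (F(L, T) = (-5)**2 - L = 25 - L)
v(l) = 20 (v(l) = 25 - 1*5 = 25 - 5 = 20)
-50*(72/(1/(46 + 64)) - 33/v(1)) = -50*(72/(1/(46 + 64)) - 33/20) = -50*(72/(1/110) - 33*1/20) = -50*(72/(1/110) - 33/20) = -50*(72*110 - 33/20) = -50*(7920 - 33/20) = -50*158367/20 = -791835/2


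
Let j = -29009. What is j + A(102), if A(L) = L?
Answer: -28907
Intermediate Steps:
j + A(102) = -29009 + 102 = -28907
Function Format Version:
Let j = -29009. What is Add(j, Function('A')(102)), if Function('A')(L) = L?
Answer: -28907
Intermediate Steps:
Add(j, Function('A')(102)) = Add(-29009, 102) = -28907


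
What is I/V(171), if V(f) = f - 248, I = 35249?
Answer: -35249/77 ≈ -457.78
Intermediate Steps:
V(f) = -248 + f
I/V(171) = 35249/(-248 + 171) = 35249/(-77) = 35249*(-1/77) = -35249/77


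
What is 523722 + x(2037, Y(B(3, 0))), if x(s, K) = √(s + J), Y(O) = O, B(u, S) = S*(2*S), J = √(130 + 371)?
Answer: 523722 + √(2037 + √501) ≈ 5.2377e+5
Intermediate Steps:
J = √501 ≈ 22.383
B(u, S) = 2*S²
x(s, K) = √(s + √501)
523722 + x(2037, Y(B(3, 0))) = 523722 + √(2037 + √501)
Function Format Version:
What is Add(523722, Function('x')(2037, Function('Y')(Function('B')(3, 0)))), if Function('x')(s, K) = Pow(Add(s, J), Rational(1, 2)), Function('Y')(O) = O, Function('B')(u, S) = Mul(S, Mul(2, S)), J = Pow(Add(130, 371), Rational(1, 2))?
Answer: Add(523722, Pow(Add(2037, Pow(501, Rational(1, 2))), Rational(1, 2))) ≈ 5.2377e+5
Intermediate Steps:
J = Pow(501, Rational(1, 2)) ≈ 22.383
Function('B')(u, S) = Mul(2, Pow(S, 2))
Function('x')(s, K) = Pow(Add(s, Pow(501, Rational(1, 2))), Rational(1, 2))
Add(523722, Function('x')(2037, Function('Y')(Function('B')(3, 0)))) = Add(523722, Pow(Add(2037, Pow(501, Rational(1, 2))), Rational(1, 2)))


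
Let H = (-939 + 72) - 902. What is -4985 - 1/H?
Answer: -8818464/1769 ≈ -4985.0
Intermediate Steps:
H = -1769 (H = -867 - 902 = -1769)
-4985 - 1/H = -4985 - 1/(-1769) = -4985 - 1*(-1/1769) = -4985 + 1/1769 = -8818464/1769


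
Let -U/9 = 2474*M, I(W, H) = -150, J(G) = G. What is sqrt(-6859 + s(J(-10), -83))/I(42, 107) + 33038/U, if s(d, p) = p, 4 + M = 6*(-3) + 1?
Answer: 16519/233793 - I*sqrt(6942)/150 ≈ 0.070657 - 0.55546*I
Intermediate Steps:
M = -21 (M = -4 + (6*(-3) + 1) = -4 + (-18 + 1) = -4 - 17 = -21)
U = 467586 (U = -22266*(-21) = -9*(-51954) = 467586)
sqrt(-6859 + s(J(-10), -83))/I(42, 107) + 33038/U = sqrt(-6859 - 83)/(-150) + 33038/467586 = sqrt(-6942)*(-1/150) + 33038*(1/467586) = (I*sqrt(6942))*(-1/150) + 16519/233793 = -I*sqrt(6942)/150 + 16519/233793 = 16519/233793 - I*sqrt(6942)/150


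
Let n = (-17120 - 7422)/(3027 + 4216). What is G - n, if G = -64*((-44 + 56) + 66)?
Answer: -36132514/7243 ≈ -4988.6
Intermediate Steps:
n = -24542/7243 ≈ -3.3884
G = -4992 (G = -64*(12 + 66) = -64*78 = -4992)
G - n = -4992 - 1*(-24542/7243) = -4992 + 24542/7243 = -36132514/7243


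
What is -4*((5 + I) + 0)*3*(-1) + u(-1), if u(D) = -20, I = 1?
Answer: 52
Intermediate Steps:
-4*((5 + I) + 0)*3*(-1) + u(-1) = -4*((5 + 1) + 0)*3*(-1) - 20 = -4*(6 + 0)*3*(-1) - 20 = -4*6*3*(-1) - 20 = -72*(-1) - 20 = -4*(-18) - 20 = 72 - 20 = 52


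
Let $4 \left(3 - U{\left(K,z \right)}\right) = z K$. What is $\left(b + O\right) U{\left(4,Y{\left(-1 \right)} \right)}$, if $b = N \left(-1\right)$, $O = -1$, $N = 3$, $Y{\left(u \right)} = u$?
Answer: $-16$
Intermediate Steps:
$U{\left(K,z \right)} = 3 - \frac{K z}{4}$ ($U{\left(K,z \right)} = 3 - \frac{z K}{4} = 3 - \frac{K z}{4}$)
$b = -3$ ($b = 3 \left(-1\right) = -3$)
$\left(b + O\right) U{\left(4,Y{\left(-1 \right)} \right)} = \left(-3 - 1\right) \left(3 - 1 \left(-1\right)\right) = - 4 \left(3 + 1\right) = \left(-4\right) 4 = -16$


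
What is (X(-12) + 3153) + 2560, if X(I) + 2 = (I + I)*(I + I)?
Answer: 6287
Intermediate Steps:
X(I) = -2 + 4*I² (X(I) = -2 + (I + I)*(I + I) = -2 + (2*I)*(2*I) = -2 + 4*I²)
(X(-12) + 3153) + 2560 = ((-2 + 4*(-12)²) + 3153) + 2560 = ((-2 + 4*144) + 3153) + 2560 = ((-2 + 576) + 3153) + 2560 = (574 + 3153) + 2560 = 3727 + 2560 = 6287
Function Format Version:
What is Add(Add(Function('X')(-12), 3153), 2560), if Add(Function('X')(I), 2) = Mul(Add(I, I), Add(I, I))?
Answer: 6287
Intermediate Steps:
Function('X')(I) = Add(-2, Mul(4, Pow(I, 2))) (Function('X')(I) = Add(-2, Mul(Add(I, I), Add(I, I))) = Add(-2, Mul(Mul(2, I), Mul(2, I))) = Add(-2, Mul(4, Pow(I, 2))))
Add(Add(Function('X')(-12), 3153), 2560) = Add(Add(Add(-2, Mul(4, Pow(-12, 2))), 3153), 2560) = Add(Add(Add(-2, Mul(4, 144)), 3153), 2560) = Add(Add(Add(-2, 576), 3153), 2560) = Add(Add(574, 3153), 2560) = Add(3727, 2560) = 6287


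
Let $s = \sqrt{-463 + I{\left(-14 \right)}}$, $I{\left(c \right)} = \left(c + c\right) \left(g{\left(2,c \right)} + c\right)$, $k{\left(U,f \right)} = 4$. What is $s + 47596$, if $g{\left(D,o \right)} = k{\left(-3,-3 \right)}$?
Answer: $47596 + i \sqrt{183} \approx 47596.0 + 13.528 i$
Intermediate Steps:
$g{\left(D,o \right)} = 4$
$I{\left(c \right)} = 2 c \left(4 + c\right)$ ($I{\left(c \right)} = \left(c + c\right) \left(4 + c\right) = 2 c \left(4 + c\right)$)
$s = i \sqrt{183}$ ($s = \sqrt{-463 + 2 \left(-14\right) \left(4 - 14\right)} = \sqrt{-463 + 2 \left(-14\right) \left(-10\right)} = \sqrt{-463 + 280} = \sqrt{-183} = i \sqrt{183} \approx 13.528 i$)
$s + 47596 = i \sqrt{183} + 47596 = 47596 + i \sqrt{183}$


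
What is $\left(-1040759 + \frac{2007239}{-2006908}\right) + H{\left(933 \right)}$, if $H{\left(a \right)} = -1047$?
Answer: $- \frac{2090810803087}{2006908} \approx -1.0418 \cdot 10^{6}$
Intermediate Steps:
$\left(-1040759 + \frac{2007239}{-2006908}\right) + H{\left(933 \right)} = \left(-1040759 + \frac{2007239}{-2006908}\right) - 1047 = \left(-1040759 + 2007239 \left(- \frac{1}{2006908}\right)\right) - 1047 = \left(-1040759 - \frac{2007239}{2006908}\right) - 1047 = - \frac{2088709570411}{2006908} - 1047 = - \frac{2090810803087}{2006908}$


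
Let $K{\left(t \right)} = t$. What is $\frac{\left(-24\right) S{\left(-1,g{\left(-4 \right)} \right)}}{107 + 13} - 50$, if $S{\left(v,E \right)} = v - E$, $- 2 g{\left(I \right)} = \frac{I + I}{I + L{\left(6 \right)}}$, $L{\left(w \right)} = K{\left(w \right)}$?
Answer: $- \frac{247}{5} \approx -49.4$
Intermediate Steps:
$L{\left(w \right)} = w$
$g{\left(I \right)} = - \frac{I}{6 + I}$ ($g{\left(I \right)} = - \frac{\left(I + I\right) \frac{1}{I + 6}}{2} = - \frac{2 I \frac{1}{6 + I}}{2} = - \frac{I}{6 + I}$)
$\frac{\left(-24\right) S{\left(-1,g{\left(-4 \right)} \right)}}{107 + 13} - 50 = \frac{\left(-24\right) \left(-1 - \left(-1\right) \left(-4\right) \frac{1}{6 - 4}\right)}{107 + 13} - 50 = \frac{\left(-24\right) \left(-1 - \left(-1\right) \left(-4\right) \frac{1}{2}\right)}{120} - 50 = \frac{\left(-24\right) \left(-1 - 2\right)}{120} - 50 = \frac{\left(-24\right) \left(-3\right)}{120} - 50 = \frac{1}{120} \cdot 72 - 50 = \frac{3}{5} - 50 = - \frac{247}{5}$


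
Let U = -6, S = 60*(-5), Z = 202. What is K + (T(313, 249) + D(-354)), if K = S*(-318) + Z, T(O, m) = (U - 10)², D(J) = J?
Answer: 95504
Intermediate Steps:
S = -300
T(O, m) = 256 (T(O, m) = (-6 - 10)² = (-16)² = 256)
K = 95602 (K = -300*(-318) + 202 = 95400 + 202 = 95602)
K + (T(313, 249) + D(-354)) = 95602 + (256 - 354) = 95602 - 98 = 95504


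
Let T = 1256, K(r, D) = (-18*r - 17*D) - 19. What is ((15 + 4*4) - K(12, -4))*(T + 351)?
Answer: 318186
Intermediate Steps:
K(r, D) = -19 - 18*r - 17*D
((15 + 4*4) - K(12, -4))*(T + 351) = ((15 + 4*4) - (-19 - 18*12 - 17*(-4)))*(1256 + 351) = ((15 + 16) - (-19 - 216 + 68))*1607 = (31 - 1*(-167))*1607 = (31 + 167)*1607 = 198*1607 = 318186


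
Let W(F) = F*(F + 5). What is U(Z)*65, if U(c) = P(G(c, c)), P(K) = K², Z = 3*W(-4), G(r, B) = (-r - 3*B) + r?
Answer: 84240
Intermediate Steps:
W(F) = F*(5 + F)
G(r, B) = -3*B
Z = -12 (Z = 3*(-4*(5 - 4)) = 3*(-4*1) = 3*(-4) = -12)
U(c) = 9*c² (U(c) = (-3*c)² = 9*c²)
U(Z)*65 = (9*(-12)²)*65 = (9*144)*65 = 1296*65 = 84240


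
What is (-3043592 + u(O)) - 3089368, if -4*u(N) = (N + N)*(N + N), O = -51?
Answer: -6135561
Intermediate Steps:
u(N) = -N² (u(N) = -(N + N)*(N + N)/4 = -2*N*2*N/4 = -N²)
(-3043592 + u(O)) - 3089368 = (-3043592 - 1*(-51)²) - 3089368 = (-3043592 - 1*2601) - 3089368 = (-3043592 - 2601) - 3089368 = -3046193 - 3089368 = -6135561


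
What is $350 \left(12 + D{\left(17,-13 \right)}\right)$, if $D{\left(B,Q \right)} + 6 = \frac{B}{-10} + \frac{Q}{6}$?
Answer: $\frac{2240}{3} \approx 746.67$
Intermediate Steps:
$D{\left(B,Q \right)} = -6 - \frac{B}{10} + \frac{Q}{6}$ ($D{\left(B,Q \right)} = -6 + \left(\frac{B}{-10} + \frac{Q}{6}\right) = -6 + \left(B \left(- \frac{1}{10}\right) + Q \frac{1}{6}\right) = -6 - \left(- \frac{Q}{6} + \frac{B}{10}\right) = -6 - \frac{B}{10} + \frac{Q}{6}$)
$350 \left(12 + D{\left(17,-13 \right)}\right) = 350 \left(12 - \frac{148}{15}\right) = 350 \cdot \frac{32}{15} = \frac{2240}{3}$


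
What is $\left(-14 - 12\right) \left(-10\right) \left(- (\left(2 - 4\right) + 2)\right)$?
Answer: $0$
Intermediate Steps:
$\left(-14 - 12\right) \left(-10\right) \left(- (\left(2 - 4\right) + 2)\right) = \left(-14 - 12\right) \left(-10\right) \left(- (-2 + 2)\right) = \left(-26\right) \left(-10\right) \left(\left(-1\right) 0\right) = 260 \cdot 0 = 0$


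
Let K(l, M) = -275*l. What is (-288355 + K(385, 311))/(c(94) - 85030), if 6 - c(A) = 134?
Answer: 65705/14193 ≈ 4.6294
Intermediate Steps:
c(A) = -128 (c(A) = 6 - 1*134 = 6 - 134 = -128)
(-288355 + K(385, 311))/(c(94) - 85030) = (-288355 - 275*385)/(-128 - 85030) = (-288355 - 105875)/(-85158) = -394230*(-1/85158) = 65705/14193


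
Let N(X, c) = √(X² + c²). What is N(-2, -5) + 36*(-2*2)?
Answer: -144 + √29 ≈ -138.61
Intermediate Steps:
N(-2, -5) + 36*(-2*2) = √((-2)² + (-5)²) + 36*(-2*2) = √(4 + 25) + 36*(-4) = √29 - 144 = -144 + √29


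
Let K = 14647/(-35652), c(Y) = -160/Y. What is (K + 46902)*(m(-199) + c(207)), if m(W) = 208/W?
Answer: -31309064296868/367153209 ≈ -85275.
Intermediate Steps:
K = -14647/35652 (K = 14647*(-1/35652) = -14647/35652 ≈ -0.41083)
(K + 46902)*(m(-199) + c(207)) = (-14647/35652 + 46902)*(208/(-199) - 160/207) = 1672135457*(208*(-1/199) - 160*1/207)/35652 = 1672135457*(-208/199 - 160/207)/35652 = (1672135457/35652)*(-74896/41193) = -31309064296868/367153209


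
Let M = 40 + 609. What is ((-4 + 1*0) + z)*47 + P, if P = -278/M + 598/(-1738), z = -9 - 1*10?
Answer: -55463554/51271 ≈ -1081.8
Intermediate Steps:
M = 649
z = -19 (z = -9 - 10 = -19)
P = -39603/51271 (P = -278/649 + 598/(-1738) = -278*1/649 + 598*(-1/1738) = -278/649 - 299/869 = -39603/51271 ≈ -0.77242)
((-4 + 1*0) + z)*47 + P = ((-4 + 1*0) - 19)*47 - 39603/51271 = ((-4 + 0) - 19)*47 - 39603/51271 = (-4 - 19)*47 - 39603/51271 = -23*47 - 39603/51271 = -1081 - 39603/51271 = -55463554/51271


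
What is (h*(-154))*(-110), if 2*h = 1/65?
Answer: 1694/13 ≈ 130.31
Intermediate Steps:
h = 1/130 (h = (½)/65 = (½)*(1/65) = 1/130 ≈ 0.0076923)
(h*(-154))*(-110) = ((1/130)*(-154))*(-110) = -77/65*(-110) = 1694/13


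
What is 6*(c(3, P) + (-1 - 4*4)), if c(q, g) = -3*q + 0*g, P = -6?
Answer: -156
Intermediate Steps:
c(q, g) = -3*q (c(q, g) = -3*q + 0 = -3*q)
6*(c(3, P) + (-1 - 4*4)) = 6*(-3*3 + (-1 - 4*4)) = 6*(-9 + (-1 - 16)) = 6*(-9 - 17) = 6*(-26) = -156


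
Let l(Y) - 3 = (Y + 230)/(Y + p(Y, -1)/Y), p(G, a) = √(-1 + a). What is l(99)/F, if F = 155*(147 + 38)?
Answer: 3918756/17771026555 - 32571*I*√2/2754509116025 ≈ 0.00022051 - 1.6723e-8*I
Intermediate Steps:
l(Y) = 3 + (230 + Y)/(Y + I*√2/Y) (l(Y) = 3 + (Y + 230)/(Y + √(-1 - 1)/Y) = 3 + (230 + Y)/(Y + √(-2)/Y) = 3 + (230 + Y)/(Y + (I*√2)/Y) = 3 + (230 + Y)/(Y + I*√2/Y))
F = 28675 (F = 155*185 = 28675)
l(99)/F = ((4*99² + 230*99 + 3*I*√2)/(99² + I*√2))/28675 = ((4*9801 + 22770 + 3*I*√2)/(9801 + I*√2))*(1/28675) = ((39204 + 22770 + 3*I*√2)/(9801 + I*√2))*(1/28675) = ((61974 + 3*I*√2)/(9801 + I*√2))*(1/28675) = (61974 + 3*I*√2)/(28675*(9801 + I*√2))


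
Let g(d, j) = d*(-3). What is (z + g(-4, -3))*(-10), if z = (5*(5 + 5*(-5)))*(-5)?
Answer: -5120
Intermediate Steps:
g(d, j) = -3*d
z = 500 (z = (5*(5 - 25))*(-5) = (5*(-20))*(-5) = -100*(-5) = 500)
(z + g(-4, -3))*(-10) = (500 - 3*(-4))*(-10) = (500 + 12)*(-10) = 512*(-10) = -5120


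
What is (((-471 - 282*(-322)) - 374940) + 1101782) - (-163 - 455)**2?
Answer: 435251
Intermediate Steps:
(((-471 - 282*(-322)) - 374940) + 1101782) - (-163 - 455)**2 = (((-471 + 90804) - 374940) + 1101782) - 1*(-618)**2 = ((90333 - 374940) + 1101782) - 1*381924 = (-284607 + 1101782) - 381924 = 817175 - 381924 = 435251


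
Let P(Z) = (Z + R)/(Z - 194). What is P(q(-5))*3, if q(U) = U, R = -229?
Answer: 702/199 ≈ 3.5276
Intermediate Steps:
P(Z) = (-229 + Z)/(-194 + Z) (P(Z) = (Z - 229)/(Z - 194) = (-229 + Z)/(-194 + Z))
P(q(-5))*3 = ((-229 - 5)/(-194 - 5))*3 = (-234/(-199))*3 = -1/199*(-234)*3 = (234/199)*3 = 702/199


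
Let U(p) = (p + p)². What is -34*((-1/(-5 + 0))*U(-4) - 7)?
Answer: -986/5 ≈ -197.20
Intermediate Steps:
U(p) = 4*p² (U(p) = (2*p)² = 4*p²)
-34*((-1/(-5 + 0))*U(-4) - 7) = -34*((-1/(-5 + 0))*(4*(-4)²) - 7) = -34*((-1/(-5))*(4*16) - 7) = -34*(-1*(-⅕)*64 - 7) = -34*((⅕)*64 - 7) = -34*(64/5 - 7) = -34*29/5 = -986/5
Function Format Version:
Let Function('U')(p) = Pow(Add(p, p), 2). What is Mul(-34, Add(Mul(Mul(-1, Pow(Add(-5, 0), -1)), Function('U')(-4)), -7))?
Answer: Rational(-986, 5) ≈ -197.20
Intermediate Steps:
Function('U')(p) = Mul(4, Pow(p, 2)) (Function('U')(p) = Pow(Mul(2, p), 2) = Mul(4, Pow(p, 2)))
Mul(-34, Add(Mul(Mul(-1, Pow(Add(-5, 0), -1)), Function('U')(-4)), -7)) = Mul(-34, Add(Mul(Mul(-1, Pow(Add(-5, 0), -1)), Mul(4, Pow(-4, 2))), -7)) = Mul(-34, Add(Mul(Mul(-1, Pow(-5, -1)), Mul(4, 16)), -7)) = Mul(-34, Add(Mul(Mul(-1, Rational(-1, 5)), 64), -7)) = Mul(-34, Add(Mul(Rational(1, 5), 64), -7)) = Mul(-34, Add(Rational(64, 5), -7)) = Mul(-34, Rational(29, 5)) = Rational(-986, 5)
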